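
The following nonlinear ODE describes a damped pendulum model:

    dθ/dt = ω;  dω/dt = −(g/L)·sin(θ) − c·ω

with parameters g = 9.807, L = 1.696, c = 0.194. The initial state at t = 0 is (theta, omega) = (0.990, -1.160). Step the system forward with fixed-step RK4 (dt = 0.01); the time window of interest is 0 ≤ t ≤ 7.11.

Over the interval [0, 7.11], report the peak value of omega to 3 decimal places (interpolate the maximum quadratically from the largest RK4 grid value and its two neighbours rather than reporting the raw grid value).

max omega = 2.115

t=0.000: state=(0.990, -1.160)
step 1 (dt=0.01): k1=(-1.160, -4.609), k2=(-1.183, -4.586), k3=(-1.183, -4.586), k4=(-1.206, -4.562); state += dt/6·(k1+2k2+2k3+k4)
t=0.010: state=(0.978, -1.206)
t=0.020: state=(0.966, -1.251)
t=0.030: state=(0.953, -1.296)
continuing one RK4 step at a time; state shown every 25 steps (Δt=0.25):
t=0.250: state=(0.572, -2.109)
t=0.500: state=(-0.009, -2.400)
t=0.750: state=(-0.559, -1.878)
t=1.000: state=(-0.904, -0.827)
t=1.250: state=(-0.961, 0.366)
t=1.500: state=(-0.732, 1.423)
t=1.750: state=(-0.286, 2.051)
t=2.000: state=(0.235, 1.985)
t=2.250: state=(0.652, 1.269)
t=2.500: state=(0.842, 0.229)
t=2.750: state=(0.766, -0.819)
t=3.000: state=(0.455, -1.603)
t=3.250: state=(0.009, -1.853)
t=3.500: state=(-0.418, -1.468)
t=3.750: state=(-0.687, -0.638)
t=4.000: state=(-0.726, 0.330)
t=4.250: state=(-0.533, 1.163)
t=4.500: state=(-0.177, 1.606)
t=4.750: state=(0.222, 1.492)
t=5.000: state=(0.528, 0.888)
t=5.250: state=(0.647, 0.044)
t=5.500: state=(0.552, -0.774)
t=5.750: state=(0.282, -1.321)
t=6.000: state=(-0.069, -1.408)
t=6.250: state=(-0.381, -1.015)
t=6.500: state=(-0.551, -0.314)
t=6.750: state=(-0.533, 0.447)
t=7.000: state=(-0.342, 1.038)
t=7.110: state=(-0.218, 1.190)
largest grid value and its neighbours: omega(1.840)=2.11387, omega(1.850)=2.11479, omega(1.860)=2.11448
parabola through these three points peaks at t≈1.852 with omega≈2.11482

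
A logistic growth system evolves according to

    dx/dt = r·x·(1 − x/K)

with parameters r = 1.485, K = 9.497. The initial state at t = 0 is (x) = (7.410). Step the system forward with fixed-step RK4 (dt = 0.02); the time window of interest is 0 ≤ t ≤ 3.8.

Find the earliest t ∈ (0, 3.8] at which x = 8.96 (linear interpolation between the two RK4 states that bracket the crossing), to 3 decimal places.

t=0.000: state=(7.410)
step 1 (dt=0.02): k1=(2.418), k2=(2.398), k3=(2.398), k4=(2.378); state += dt/6·(k1+2k2+2k3+k4)
t=0.020: state=(7.458)
t=0.040: state=(7.505)
t=0.060: state=(7.551)
continuing one RK4 step at a time; state shown every 10 steps (Δt=0.2):
t=0.200: state=(7.853)
t=0.400: state=(8.219)
t=0.600: state=(8.513)
t=0.800: state=(8.746)
t=1.000: state=(8.927)
t=1.040: state=(8.958)
next step: t=1.060: state=(8.973) — x has crossed 8.96
linear interpolation between t=1.040 (8.95847) and t=1.060 (8.97336) → t≈1.042

t = 1.042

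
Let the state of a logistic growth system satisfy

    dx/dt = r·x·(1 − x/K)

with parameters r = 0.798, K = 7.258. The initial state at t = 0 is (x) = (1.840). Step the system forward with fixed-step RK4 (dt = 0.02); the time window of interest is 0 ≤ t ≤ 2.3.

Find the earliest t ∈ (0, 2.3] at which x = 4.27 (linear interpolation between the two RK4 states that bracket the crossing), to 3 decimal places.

t=0.000: state=(1.840)
step 1 (dt=0.02): k1=(1.096), k2=(1.100), k3=(1.100), k4=(1.105); state += dt/6·(k1+2k2+2k3+k4)
t=0.020: state=(1.862)
t=0.040: state=(1.884)
t=0.060: state=(1.907)
continuing one RK4 step at a time; state shown every 5 steps (Δt=0.1):
t=0.100: state=(1.952)
t=0.200: state=(2.068)
t=0.300: state=(2.188)
t=0.400: state=(2.312)
t=0.500: state=(2.439)
t=0.600: state=(2.570)
t=0.700: state=(2.704)
t=0.800: state=(2.841)
t=0.900: state=(2.980)
t=1.000: state=(3.121)
t=1.100: state=(3.263)
t=1.200: state=(3.407)
t=1.300: state=(3.552)
t=1.400: state=(3.697)
t=1.500: state=(3.841)
t=1.600: state=(3.985)
t=1.700: state=(4.128)
t=1.800: state=(4.269)
next step: t=1.820: state=(4.297) — x has crossed 4.27
linear interpolation between t=1.800 (4.26900) and t=1.820 (4.29702) → t≈1.801

t = 1.801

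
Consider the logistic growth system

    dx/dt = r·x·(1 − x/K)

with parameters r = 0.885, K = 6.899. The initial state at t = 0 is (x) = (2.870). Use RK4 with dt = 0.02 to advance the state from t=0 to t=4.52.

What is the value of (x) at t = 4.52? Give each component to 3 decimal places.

(x) = (6.726)

t=0.000: state=(2.870)
step 1 (dt=0.02): k1=(1.483), k2=(1.486), k3=(1.486), k4=(1.488); state += dt/6·(k1+2k2+2k3+k4)
t=0.020: state=(2.900)
t=0.040: state=(2.930)
t=0.060: state=(2.959)
continuing one RK4 step at a time; state shown every 10 steps (Δt=0.2):
t=0.200: state=(3.170)
t=0.400: state=(3.475)
t=0.600: state=(3.779)
t=0.800: state=(4.078)
t=1.000: state=(4.368)
t=1.200: state=(4.645)
t=1.400: state=(4.905)
t=1.600: state=(5.146)
t=1.800: state=(5.367)
t=2.000: state=(5.568)
t=2.200: state=(5.748)
t=2.400: state=(5.908)
t=2.600: state=(6.049)
t=2.800: state=(6.172)
t=3.000: state=(6.279)
t=3.200: state=(6.372)
t=3.400: state=(6.452)
t=3.600: state=(6.521)
t=3.800: state=(6.579)
t=4.000: state=(6.629)
t=4.200: state=(6.671)
t=4.400: state=(6.707)
t=4.520: state=(6.726)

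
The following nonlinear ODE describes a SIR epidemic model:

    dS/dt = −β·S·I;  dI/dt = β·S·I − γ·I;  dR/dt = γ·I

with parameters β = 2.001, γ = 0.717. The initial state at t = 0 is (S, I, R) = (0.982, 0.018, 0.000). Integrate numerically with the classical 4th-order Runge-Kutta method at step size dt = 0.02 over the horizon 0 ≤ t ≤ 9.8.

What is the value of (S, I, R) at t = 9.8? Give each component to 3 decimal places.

t=0.000: state=(0.982, 0.018, 0.000)
step 1 (dt=0.02): k1=(-0.035, 0.022, 0.013), k2=(-0.036, 0.023, 0.013), k3=(-0.036, 0.023, 0.013), k4=(-0.036, 0.023, 0.013); state += dt/6·(k1+2k2+2k3+k4)
t=0.020: state=(0.981, 0.018, 0.000)
t=0.040: state=(0.981, 0.019, 0.001)
t=0.060: state=(0.980, 0.019, 0.001)
continuing one RK4 step at a time; state shown every 25 steps (Δt=0.5):
t=0.500: state=(0.958, 0.033, 0.009)
t=1.000: state=(0.915, 0.059, 0.025)
t=1.500: state=(0.846, 0.100, 0.053)
t=2.000: state=(0.745, 0.156, 0.099)
t=2.500: state=(0.618, 0.216, 0.166)
t=3.000: state=(0.486, 0.262, 0.252)
t=3.500: state=(0.370, 0.280, 0.350)
t=4.000: state=(0.280, 0.270, 0.450)
t=4.500: state=(0.217, 0.242, 0.542)
t=5.000: state=(0.173, 0.205, 0.622)
t=5.500: state=(0.144, 0.168, 0.689)
t=6.000: state=(0.124, 0.134, 0.743)
t=6.500: state=(0.110, 0.105, 0.785)
t=7.000: state=(0.100, 0.081, 0.818)
t=7.500: state=(0.093, 0.063, 0.844)
t=8.000: state=(0.088, 0.048, 0.864)
t=8.500: state=(0.084, 0.037, 0.879)
t=9.000: state=(0.082, 0.028, 0.890)
t=9.500: state=(0.080, 0.021, 0.899)
t=9.800: state=(0.079, 0.018, 0.903)

(S, I, R) = (0.079, 0.018, 0.903)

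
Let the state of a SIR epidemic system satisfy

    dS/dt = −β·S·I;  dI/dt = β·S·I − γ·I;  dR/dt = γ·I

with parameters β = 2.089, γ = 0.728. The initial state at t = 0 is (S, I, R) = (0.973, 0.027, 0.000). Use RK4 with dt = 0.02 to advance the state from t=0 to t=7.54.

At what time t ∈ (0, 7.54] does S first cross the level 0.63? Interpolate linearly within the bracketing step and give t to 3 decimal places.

t=0.000: state=(0.973, 0.027, 0.000)
step 1 (dt=0.02): k1=(-0.055, 0.035, 0.020), k2=(-0.056, 0.036, 0.020), k3=(-0.056, 0.036, 0.020), k4=(-0.056, 0.036, 0.020); state += dt/6·(k1+2k2+2k3+k4)
t=0.020: state=(0.972, 0.028, 0.000)
t=0.040: state=(0.971, 0.028, 0.001)
t=0.060: state=(0.970, 0.029, 0.001)
continuing one RK4 step at a time; state shown every 25 steps (Δt=0.5):
t=0.500: state=(0.935, 0.051, 0.014)
t=1.000: state=(0.870, 0.091, 0.039)
t=1.500: state=(0.768, 0.149, 0.082)
t=2.000: state=(0.635, 0.216, 0.149)
next step: t=2.020: state=(0.629, 0.219, 0.152) — S has crossed 0.63
linear interpolation between t=2.000 (0.63458) and t=2.020 (0.62883) → t≈2.016

t = 2.016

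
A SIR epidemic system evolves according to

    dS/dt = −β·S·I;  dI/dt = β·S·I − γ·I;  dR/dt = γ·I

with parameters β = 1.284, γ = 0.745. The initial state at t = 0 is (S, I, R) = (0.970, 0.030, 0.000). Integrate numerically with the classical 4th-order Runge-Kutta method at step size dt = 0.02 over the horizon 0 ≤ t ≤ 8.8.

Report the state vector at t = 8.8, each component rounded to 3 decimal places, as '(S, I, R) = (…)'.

t=0.000: state=(0.970, 0.030, 0.000)
step 1 (dt=0.02): k1=(-0.037, 0.015, 0.022), k2=(-0.038, 0.015, 0.022), k3=(-0.038, 0.015, 0.022), k4=(-0.038, 0.015, 0.023); state += dt/6·(k1+2k2+2k3+k4)
t=0.020: state=(0.969, 0.030, 0.000)
t=0.040: state=(0.968, 0.031, 0.001)
t=0.060: state=(0.968, 0.031, 0.001)
continuing one RK4 step at a time; state shown every 25 steps (Δt=0.5):
t=0.500: state=(0.949, 0.038, 0.013)
t=1.000: state=(0.923, 0.048, 0.029)
t=1.500: state=(0.892, 0.059, 0.049)
t=2.000: state=(0.855, 0.072, 0.073)
t=2.500: state=(0.813, 0.084, 0.102)
t=3.000: state=(0.767, 0.097, 0.136)
t=3.500: state=(0.719, 0.107, 0.174)
t=4.000: state=(0.669, 0.115, 0.216)
t=4.500: state=(0.620, 0.120, 0.260)
t=5.000: state=(0.574, 0.122, 0.305)
t=5.500: state=(0.531, 0.119, 0.350)
t=6.000: state=(0.492, 0.114, 0.393)
t=6.500: state=(0.459, 0.107, 0.435)
t=7.000: state=(0.429, 0.098, 0.473)
t=7.500: state=(0.405, 0.088, 0.507)
t=8.000: state=(0.384, 0.078, 0.538)
t=8.500: state=(0.366, 0.068, 0.566)
t=8.800: state=(0.357, 0.063, 0.580)

(S, I, R) = (0.357, 0.063, 0.580)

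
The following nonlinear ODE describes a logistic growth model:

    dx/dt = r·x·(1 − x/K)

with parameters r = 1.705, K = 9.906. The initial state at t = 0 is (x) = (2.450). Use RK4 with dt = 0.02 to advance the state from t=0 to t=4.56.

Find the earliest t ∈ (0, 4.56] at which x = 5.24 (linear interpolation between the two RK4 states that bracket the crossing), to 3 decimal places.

t=0.000: state=(2.450)
step 1 (dt=0.02): k1=(3.144), k2=(3.171), k3=(3.171), k4=(3.198); state += dt/6·(k1+2k2+2k3+k4)
t=0.020: state=(2.513)
t=0.040: state=(2.578)
t=0.060: state=(2.643)
continuing one RK4 step at a time; state shown every 10 steps (Δt=0.2):
t=0.200: state=(3.131)
t=0.400: state=(3.902)
t=0.600: state=(4.730)
t=0.720: state=(5.237)
next step: t=0.740: state=(5.321) — x has crossed 5.24
linear interpolation between t=0.720 (5.23667) and t=0.740 (5.32075) → t≈0.721

t = 0.721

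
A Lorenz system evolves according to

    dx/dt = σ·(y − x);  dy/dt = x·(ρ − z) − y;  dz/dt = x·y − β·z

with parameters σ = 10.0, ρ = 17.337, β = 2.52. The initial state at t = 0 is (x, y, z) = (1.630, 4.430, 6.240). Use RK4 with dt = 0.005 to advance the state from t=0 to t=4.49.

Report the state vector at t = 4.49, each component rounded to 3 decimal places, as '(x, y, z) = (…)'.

t=0.000: state=(1.630, 4.430, 6.240)
step 1 (dt=0.005): k1=(28.000, 13.658, -8.504), k2=(27.641, 14.437, -8.082), k3=(27.670, 14.423, -8.086), k4=(27.338, 15.193, -7.662); state += dt/6·(k1+2k2+2k3+k4)
t=0.005: state=(1.768, 4.502, 6.200)
t=0.010: state=(1.904, 4.582, 6.163)
t=0.015: state=(2.036, 4.669, 6.132)
continuing one RK4 step at a time; state shown every 40 steps (Δt=0.2):
t=0.200: state=(7.756, 11.741, 10.120)
t=0.400: state=(10.043, 6.106, 24.587)
t=0.600: state=(2.243, 0.288, 16.704)
t=0.800: state=(0.962, 1.090, 10.207)
t=1.000: state=(2.131, 3.289, 6.663)
t=1.200: state=(6.683, 10.278, 8.758)
t=1.400: state=(10.864, 8.480, 23.874)
t=1.600: state=(3.047, 0.490, 17.937)
t=1.800: state=(1.153, 1.194, 11.013)
t=2.000: state=(2.279, 3.446, 7.233)
t=2.200: state=(6.780, 10.257, 9.307)
t=2.400: state=(10.616, 8.290, 23.545)
t=2.600: state=(3.210, 0.778, 17.826)
t=2.800: state=(1.469, 1.600, 11.070)
t=3.000: state=(2.965, 4.443, 7.673)
t=3.200: state=(8.107, 11.516, 11.968)
t=3.400: state=(9.237, 5.712, 23.399)
t=3.600: state=(2.749, 1.165, 16.283)
t=3.800: state=(2.027, 2.518, 10.386)
t=4.000: state=(4.548, 6.746, 8.588)
t=4.200: state=(9.996, 11.766, 17.695)
t=4.400: state=(6.370, 2.804, 21.074)
t=4.490: state=(3.757, 1.648, 17.617)

(x, y, z) = (3.757, 1.648, 17.617)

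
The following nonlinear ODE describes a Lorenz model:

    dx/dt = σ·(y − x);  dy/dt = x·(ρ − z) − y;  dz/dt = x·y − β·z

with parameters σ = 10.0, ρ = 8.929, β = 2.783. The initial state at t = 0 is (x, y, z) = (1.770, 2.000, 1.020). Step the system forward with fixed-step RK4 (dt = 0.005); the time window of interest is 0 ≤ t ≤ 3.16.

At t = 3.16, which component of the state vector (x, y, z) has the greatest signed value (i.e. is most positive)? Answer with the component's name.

largest component: z

t=0.000: state=(1.770, 2.000, 1.020)
step 1 (dt=0.005): k1=(2.300, 11.999, 0.701), k2=(2.542, 12.011, 0.761), k3=(2.537, 12.016, 0.762), k4=(2.774, 12.032, 0.823); state += dt/6·(k1+2k2+2k3+k4)
t=0.005: state=(1.783, 2.060, 1.024)
t=0.010: state=(1.798, 2.120, 1.028)
t=0.015: state=(1.815, 2.181, 1.033)
continuing one RK4 step at a time; state shown every 40 steps (Δt=0.2):
t=0.200: state=(3.587, 5.053, 2.047)
t=0.400: state=(6.964, 8.356, 7.256)
t=0.600: state=(6.571, 4.873, 11.986)
t=0.800: state=(3.303, 2.246, 9.155)
t=1.000: state=(2.442, 2.498, 6.168)
t=1.200: state=(3.183, 3.834, 4.876)
t=1.400: state=(4.885, 5.836, 5.907)
t=1.600: state=(6.159, 6.242, 8.952)
t=1.800: state=(5.150, 4.312, 9.771)
t=2.000: state=(3.830, 3.467, 8.085)
t=2.200: state=(3.723, 3.939, 6.691)
t=2.400: state=(4.493, 4.983, 6.671)
t=2.600: state=(5.320, 5.554, 7.953)
t=2.800: state=(5.216, 4.913, 8.895)
t=3.000: state=(4.499, 4.187, 8.409)
t=3.160: state=(4.197, 4.141, 7.678)
compare at T: x=4.197, y=4.141, z=7.678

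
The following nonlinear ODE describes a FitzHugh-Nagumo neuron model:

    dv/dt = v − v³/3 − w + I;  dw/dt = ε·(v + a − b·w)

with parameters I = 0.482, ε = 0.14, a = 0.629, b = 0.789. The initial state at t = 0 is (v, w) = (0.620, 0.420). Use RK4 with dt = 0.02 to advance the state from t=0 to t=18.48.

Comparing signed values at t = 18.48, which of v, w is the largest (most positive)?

t=0.000: state=(0.620, 0.420)
step 1 (dt=0.02): k1=(0.603, 0.128), k2=(0.605, 0.129), k3=(0.605, 0.129), k4=(0.607, 0.130); state += dt/6·(k1+2k2+2k3+k4)
t=0.020: state=(0.632, 0.423)
t=0.040: state=(0.644, 0.425)
t=0.060: state=(0.657, 0.428)
continuing one RK4 step at a time; state shown every 50 steps (Δt=1):
t=1.000: state=(1.237, 0.584)
t=2.000: state=(1.502, 0.793)
t=3.000: state=(1.467, 0.992)
t=4.000: state=(1.345, 1.159)
t=5.000: state=(1.186, 1.289)
t=6.000: state=(0.984, 1.381)
t=7.000: state=(0.695, 1.433)
t=8.000: state=(0.159, 1.427)
t=9.000: state=(-1.049, 1.309)
t=10.000: state=(-1.896, 1.043)
t=11.000: state=(-1.892, 0.764)
t=12.000: state=(-1.798, 0.523)
t=13.000: state=(-1.699, 0.320)
t=14.000: state=(-1.601, 0.151)
t=15.000: state=(-1.503, 0.013)
t=16.000: state=(-1.405, -0.097)
t=17.000: state=(-1.305, -0.183)
t=18.000: state=(-1.202, -0.247)
t=18.480: state=(-1.150, -0.270)
compare at T: v=-1.150, w=-0.270

largest component: w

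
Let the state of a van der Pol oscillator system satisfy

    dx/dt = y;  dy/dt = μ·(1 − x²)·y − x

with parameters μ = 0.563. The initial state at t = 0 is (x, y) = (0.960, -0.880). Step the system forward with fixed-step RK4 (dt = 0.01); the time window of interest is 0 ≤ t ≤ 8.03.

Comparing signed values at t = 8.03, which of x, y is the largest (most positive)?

t=0.000: state=(0.960, -0.880)
step 1 (dt=0.01): k1=(-0.880, -0.999), k2=(-0.885, -0.999), k3=(-0.885, -0.999), k4=(-0.890, -0.999); state += dt/6·(k1+2k2+2k3+k4)
t=0.010: state=(0.951, -0.890)
t=0.020: state=(0.942, -0.900)
t=0.030: state=(0.933, -0.910)
continuing one RK4 step at a time; state shown every 50 steps (Δt=0.5):
t=0.500: state=(0.393, -1.394)
t=1.000: state=(-0.425, -1.830)
t=1.500: state=(-1.304, -1.484)
t=2.000: state=(-1.764, -0.337)
t=2.500: state=(-1.707, 0.482)
t=3.000: state=(-1.336, 0.977)
t=3.500: state=(-0.729, 1.470)
t=4.000: state=(0.153, 2.049)
t=4.500: state=(1.216, 1.968)
t=5.000: state=(1.884, 0.622)
t=5.500: state=(1.912, -0.388)
t=6.000: state=(1.582, -0.889)
t=6.500: state=(1.032, -1.325)
t=7.000: state=(0.232, -1.899)
t=7.500: state=(-0.839, -2.245)
t=8.000: state=(-1.756, -1.185)
t=8.030: state=(-1.790, -1.090)
compare at T: x=-1.790, y=-1.090

largest component: y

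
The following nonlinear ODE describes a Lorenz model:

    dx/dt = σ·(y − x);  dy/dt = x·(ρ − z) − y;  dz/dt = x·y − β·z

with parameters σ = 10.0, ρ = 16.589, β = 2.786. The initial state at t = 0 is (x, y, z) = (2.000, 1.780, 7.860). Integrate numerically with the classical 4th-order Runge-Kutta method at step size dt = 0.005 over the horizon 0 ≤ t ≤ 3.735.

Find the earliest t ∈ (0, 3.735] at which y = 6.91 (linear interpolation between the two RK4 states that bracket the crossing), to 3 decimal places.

t=0.000: state=(2.000, 1.780, 7.860)
step 1 (dt=0.005): k1=(-2.200, 15.678, -18.338), k2=(-1.753, 15.682, -18.142), k3=(-1.764, 15.691, -18.141), k4=(-1.327, 15.703, -17.945); state += dt/6·(k1+2k2+2k3+k4)
t=0.005: state=(1.991, 1.858, 7.769)
t=0.010: state=(1.987, 1.937, 7.681)
t=0.015: state=(1.986, 2.016, 7.594)
continuing one RK4 step at a time; state shown every 40 steps (Δt=0.2):
t=0.200: state=(4.127, 6.390, 6.310)
t=0.210: state=(4.360, 6.759, 6.412)
next step: t=0.215: state=(4.482, 6.949, 6.474) — y has crossed 6.91
linear interpolation between t=0.210 (6.75863) and t=0.215 (6.94863) → t≈0.214

t = 0.214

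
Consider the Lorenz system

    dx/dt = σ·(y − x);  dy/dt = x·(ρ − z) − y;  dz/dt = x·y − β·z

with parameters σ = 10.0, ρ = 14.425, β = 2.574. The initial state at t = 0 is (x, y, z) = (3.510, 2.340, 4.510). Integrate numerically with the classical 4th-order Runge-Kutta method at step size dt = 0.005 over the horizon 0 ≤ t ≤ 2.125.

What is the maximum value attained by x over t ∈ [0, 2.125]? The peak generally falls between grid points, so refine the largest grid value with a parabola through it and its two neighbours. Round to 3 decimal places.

max x = 10.144

t=0.000: state=(3.510, 2.340, 4.510)
step 1 (dt=0.005): k1=(-11.700, 32.462, -3.395), k2=(-10.596, 32.120, -3.159), k3=(-10.632, 32.146, -3.157), k4=(-9.561, 31.828, -2.923); state += dt/6·(k1+2k2+2k3+k4)
t=0.005: state=(3.457, 2.501, 4.494)
t=0.010: state=(3.414, 2.658, 4.481)
t=0.015: state=(3.381, 2.814, 4.470)
continuing one RK4 step at a time; state shown every 20 steps (Δt=0.1):
t=0.100: state=(3.894, 5.408, 4.709)
t=0.200: state=(6.147, 9.008, 6.863)
t=0.300: state=(9.092, 11.631, 12.598)
t=0.400: state=(9.994, 8.840, 19.041)
t=0.500: state=(7.213, 3.528, 19.405)
t=0.600: state=(3.921, 1.358, 16.066)
t=0.700: state=(2.197, 1.213, 12.728)
t=0.800: state=(1.717, 1.643, 10.070)
t=0.900: state=(1.930, 2.406, 8.102)
t=1.000: state=(2.670, 3.694, 6.875)
t=1.100: state=(4.038, 5.781, 6.715)
t=1.200: state=(6.155, 8.582, 8.470)
t=1.300: state=(8.500, 10.409, 12.960)
t=1.400: state=(9.174, 8.364, 17.777)
t=1.500: state=(7.151, 4.377, 18.347)
t=1.600: state=(4.546, 2.400, 15.812)
t=1.700: state=(3.051, 2.174, 12.933)
t=1.800: state=(2.658, 2.684, 10.583)
t=1.900: state=(3.017, 3.689, 8.963)
t=2.000: state=(3.995, 5.284, 8.309)
t=2.100: state=(5.579, 7.418, 9.130)
t=2.125: state=(6.049, 7.958, 9.645)
largest grid value and its neighbours: x(0.370)=10.14061, x(0.375)=10.14387, x(0.380)=10.13607
parabola through these three points peaks at t≈0.374 with x≈10.14410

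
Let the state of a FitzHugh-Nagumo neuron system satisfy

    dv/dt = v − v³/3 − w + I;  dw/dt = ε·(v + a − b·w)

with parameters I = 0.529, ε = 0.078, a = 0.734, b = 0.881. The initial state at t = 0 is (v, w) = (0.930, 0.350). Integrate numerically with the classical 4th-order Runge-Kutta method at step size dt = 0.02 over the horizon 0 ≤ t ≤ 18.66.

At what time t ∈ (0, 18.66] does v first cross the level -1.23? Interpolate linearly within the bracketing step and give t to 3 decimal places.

t = 13.567

t=0.000: state=(0.930, 0.350)
step 1 (dt=0.02): k1=(0.841, 0.106), k2=(0.841, 0.106), k3=(0.841, 0.106), k4=(0.841, 0.107); state += dt/6·(k1+2k2+2k3+k4)
t=0.020: state=(0.947, 0.352)
t=0.040: state=(0.964, 0.354)
t=0.060: state=(0.980, 0.356)
continuing one RK4 step at a time; state shown every 50 steps (Δt=1):
t=1.000: state=(1.571, 0.480)
t=2.000: state=(1.686, 0.628)
t=3.000: state=(1.639, 0.768)
t=4.000: state=(1.566, 0.893)
t=5.000: state=(1.486, 1.004)
t=6.000: state=(1.401, 1.101)
t=7.000: state=(1.309, 1.186)
t=8.000: state=(1.208, 1.257)
t=9.000: state=(1.091, 1.316)
t=10.000: state=(0.945, 1.361)
t=11.000: state=(0.740, 1.390)
t=12.000: state=(0.383, 1.396)
t=13.000: state=(-0.436, 1.361)
t=13.560: state=(-1.220, 1.306)
next step: t=13.580: state=(-1.248, 1.303) — v has crossed -1.23
linear interpolation between t=13.560 (-1.22021) and t=13.580 (-1.24788) → t≈13.567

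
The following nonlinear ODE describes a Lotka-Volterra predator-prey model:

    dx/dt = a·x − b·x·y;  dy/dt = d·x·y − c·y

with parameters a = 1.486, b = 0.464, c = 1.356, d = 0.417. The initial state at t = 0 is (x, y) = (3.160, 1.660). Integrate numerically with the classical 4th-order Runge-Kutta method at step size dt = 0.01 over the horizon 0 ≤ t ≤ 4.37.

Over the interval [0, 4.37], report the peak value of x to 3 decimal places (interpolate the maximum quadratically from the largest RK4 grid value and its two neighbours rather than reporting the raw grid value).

max x = 5.708

t=0.000: state=(3.160, 1.660)
step 1 (dt=0.01): k1=(2.262, -0.064), k2=(2.270, -0.056), k3=(2.270, -0.056), k4=(2.279, -0.048); state += dt/6·(k1+2k2+2k3+k4)
t=0.010: state=(3.183, 1.659)
t=0.020: state=(3.206, 1.659)
t=0.030: state=(3.229, 1.659)
continuing one RK4 step at a time; state shown every 20 steps (Δt=0.2):
t=0.200: state=(3.645, 1.680)
t=0.400: state=(4.182, 1.775)
t=0.600: state=(4.737, 1.963)
t=0.800: state=(5.244, 2.271)
t=1.000: state=(5.605, 2.726)
t=1.200: state=(5.701, 3.338)
t=1.400: state=(5.446, 4.062)
t=1.600: state=(4.863, 4.769)
t=1.800: state=(4.096, 5.287)
t=2.000: state=(3.335, 5.492)
t=2.200: state=(2.705, 5.381)
t=2.400: state=(2.242, 5.037)
t=2.600: state=(1.932, 4.566)
t=2.800: state=(1.743, 4.055)
t=3.000: state=(1.648, 3.560)
t=3.200: state=(1.629, 3.110)
t=3.400: state=(1.674, 2.720)
t=3.600: state=(1.778, 2.394)
t=3.800: state=(1.941, 2.131)
t=4.000: state=(2.165, 1.927)
t=4.200: state=(2.455, 1.781)
t=4.370: state=(2.756, 1.701)
largest grid value and its neighbours: x(1.150)=5.70780, x(1.160)=5.70819, x(1.170)=5.70771
parabola through these three points peaks at t≈1.159 with x≈5.70819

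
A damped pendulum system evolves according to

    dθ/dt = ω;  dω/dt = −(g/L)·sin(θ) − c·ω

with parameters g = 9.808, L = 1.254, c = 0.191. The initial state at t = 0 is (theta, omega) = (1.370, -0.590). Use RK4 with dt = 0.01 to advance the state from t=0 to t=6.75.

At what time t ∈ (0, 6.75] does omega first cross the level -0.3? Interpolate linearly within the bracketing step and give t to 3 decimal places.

t = 1.141

t=0.000: state=(1.370, -0.590)
step 1 (dt=0.01): k1=(-0.590, -7.552), k2=(-0.628, -7.540), k3=(-0.628, -7.539), k4=(-0.665, -7.527); state += dt/6·(k1+2k2+2k3+k4)
t=0.010: state=(1.364, -0.665)
t=0.020: state=(1.357, -0.741)
t=0.030: state=(1.349, -0.815)
continuing one RK4 step at a time; state shown every 25 steps (Δt=0.25):
t=0.250: state=(0.996, -2.344)
t=0.500: state=(0.258, -3.358)
t=0.750: state=(-0.556, -2.902)
t=1.000: state=(-1.099, -1.334)
t=1.140: state=(-1.214, -0.306)
next step: t=1.150: state=(-1.216, -0.232) — omega has crossed -0.3
linear interpolation between t=1.140 (-0.30553) and t=1.150 (-0.23170) → t≈1.141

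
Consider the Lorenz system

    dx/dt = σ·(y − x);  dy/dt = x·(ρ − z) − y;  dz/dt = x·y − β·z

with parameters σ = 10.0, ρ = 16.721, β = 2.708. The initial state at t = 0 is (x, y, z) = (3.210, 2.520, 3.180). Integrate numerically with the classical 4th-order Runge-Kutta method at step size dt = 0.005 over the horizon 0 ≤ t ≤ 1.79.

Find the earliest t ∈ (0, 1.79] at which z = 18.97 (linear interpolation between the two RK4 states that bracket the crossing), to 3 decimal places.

t = 0.303

t=0.000: state=(3.210, 2.520, 3.180)
step 1 (dt=0.005): k1=(-6.900, 40.947, -0.522), k2=(-5.704, 40.615, -0.235), k3=(-5.742, 40.654, -0.232), k4=(-4.580, 40.358, 0.055); state += dt/6·(k1+2k2+2k3+k4)
t=0.005: state=(3.181, 2.723, 3.179)
t=0.010: state=(3.164, 2.924, 3.181)
t=0.015: state=(3.157, 3.123, 3.185)
continuing one RK4 step at a time; state shown every 20 steps (Δt=0.1):
t=0.100: state=(4.271, 6.709, 3.888)
t=0.200: state=(7.795, 12.219, 8.064)
t=0.300: state=(11.831, 14.236, 18.614)
next step: t=0.305: state=(11.943, 14.036, 19.199) — z has crossed 18.97
linear interpolation between t=0.300 (18.61437) and t=0.305 (19.19877) → t≈0.303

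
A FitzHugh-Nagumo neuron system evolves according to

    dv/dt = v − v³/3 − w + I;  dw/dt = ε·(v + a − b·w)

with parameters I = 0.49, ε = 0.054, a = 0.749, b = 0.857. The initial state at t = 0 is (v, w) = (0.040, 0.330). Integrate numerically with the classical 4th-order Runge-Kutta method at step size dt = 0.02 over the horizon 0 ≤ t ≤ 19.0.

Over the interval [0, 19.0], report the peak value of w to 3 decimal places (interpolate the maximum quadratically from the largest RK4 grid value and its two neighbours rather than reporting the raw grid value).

max w = 1.337

t=0.000: state=(0.040, 0.330)
step 1 (dt=0.02): k1=(0.200, 0.027), k2=(0.202, 0.027), k3=(0.202, 0.027), k4=(0.203, 0.028); state += dt/6·(k1+2k2+2k3+k4)
t=0.020: state=(0.044, 0.331)
t=0.040: state=(0.048, 0.331)
t=0.060: state=(0.052, 0.332)
continuing one RK4 step at a time; state shown every 50 steps (Δt=1):
t=1.000: state=(0.357, 0.364)
t=2.000: state=(0.993, 0.422)
t=3.000: state=(1.546, 0.511)
t=4.000: state=(1.662, 0.614)
t=5.000: state=(1.636, 0.713)
t=6.000: state=(1.584, 0.805)
t=7.000: state=(1.526, 0.890)
t=8.000: state=(1.466, 0.968)
t=9.000: state=(1.402, 1.040)
t=10.000: state=(1.333, 1.104)
t=11.000: state=(1.259, 1.162)
t=12.000: state=(1.175, 1.214)
t=13.000: state=(1.078, 1.258)
t=14.000: state=(0.956, 1.294)
t=15.000: state=(0.788, 1.321)
t=16.000: state=(0.509, 1.336)
t=17.000: state=(-0.095, 1.328)
t=18.000: state=(-1.391, 1.270)
t=19.000: state=(-1.966, 1.158)
largest grid value and its neighbours: w(16.240)=1.33691, w(16.260)=1.33691, w(16.280)=1.33691
parabola through these three points peaks at t≈16.266 with w≈1.33691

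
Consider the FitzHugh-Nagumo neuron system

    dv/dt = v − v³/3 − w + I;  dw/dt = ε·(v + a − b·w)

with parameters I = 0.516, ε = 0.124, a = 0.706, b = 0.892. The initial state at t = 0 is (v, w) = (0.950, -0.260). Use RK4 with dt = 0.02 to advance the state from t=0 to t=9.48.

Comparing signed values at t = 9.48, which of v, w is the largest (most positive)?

largest component: w

t=0.000: state=(0.950, -0.260)
step 1 (dt=0.02): k1=(1.440, 0.234), k2=(1.439, 0.236), k3=(1.439, 0.236), k4=(1.438, 0.237); state += dt/6·(k1+2k2+2k3+k4)
t=0.020: state=(0.979, -0.255)
t=0.040: state=(1.007, -0.251)
t=0.060: state=(1.036, -0.246)
continuing one RK4 step at a time; state shown every 25 steps (Δt=0.5):
t=0.500: state=(1.574, -0.126)
t=1.000: state=(1.845, 0.028)
t=1.500: state=(1.887, 0.183)
t=2.000: state=(1.856, 0.329)
t=2.500: state=(1.807, 0.464)
t=3.000: state=(1.752, 0.589)
t=3.500: state=(1.695, 0.704)
t=4.000: state=(1.636, 0.809)
t=4.500: state=(1.577, 0.905)
t=5.000: state=(1.517, 0.992)
t=5.500: state=(1.455, 1.071)
t=6.000: state=(1.390, 1.142)
t=6.500: state=(1.323, 1.205)
t=7.000: state=(1.252, 1.260)
t=7.500: state=(1.176, 1.308)
t=8.000: state=(1.093, 1.349)
t=8.500: state=(1.000, 1.382)
t=9.000: state=(0.892, 1.407)
t=9.480: state=(0.766, 1.424)
compare at T: v=0.766, w=1.424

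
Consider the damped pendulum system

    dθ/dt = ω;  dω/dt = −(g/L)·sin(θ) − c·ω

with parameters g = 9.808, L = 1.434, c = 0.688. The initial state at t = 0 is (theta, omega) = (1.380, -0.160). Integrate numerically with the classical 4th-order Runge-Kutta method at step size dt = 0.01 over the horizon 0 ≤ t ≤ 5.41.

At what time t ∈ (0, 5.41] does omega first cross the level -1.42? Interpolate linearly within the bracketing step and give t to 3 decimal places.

t = 0.208

t=0.000: state=(1.380, -0.160)
step 1 (dt=0.01): k1=(-0.160, -6.605), k2=(-0.193, -6.582), k3=(-0.193, -6.582), k4=(-0.226, -6.558); state += dt/6·(k1+2k2+2k3+k4)
t=0.010: state=(1.378, -0.226)
t=0.020: state=(1.375, -0.291)
t=0.030: state=(1.372, -0.356)
continuing one RK4 step at a time; state shown every 20 steps (Δt=0.2):
t=0.200: state=(1.223, -1.376)
next step: t=0.210: state=(1.209, -1.430) — omega has crossed -1.42
linear interpolation between t=0.200 (-1.37602) and t=0.210 (-1.43049) → t≈0.208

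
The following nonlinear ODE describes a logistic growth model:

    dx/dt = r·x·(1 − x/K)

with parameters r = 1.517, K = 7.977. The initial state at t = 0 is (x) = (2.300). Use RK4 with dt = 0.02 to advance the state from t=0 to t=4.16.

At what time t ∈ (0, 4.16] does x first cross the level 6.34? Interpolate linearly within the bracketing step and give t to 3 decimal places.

t = 1.488

t=0.000: state=(2.300)
step 1 (dt=0.02): k1=(2.483), k2=(2.499), k3=(2.499), k4=(2.515); state += dt/6·(k1+2k2+2k3+k4)
t=0.020: state=(2.350)
t=0.040: state=(2.401)
t=0.060: state=(2.452)
continuing one RK4 step at a time; state shown every 10 steps (Δt=0.2):
t=0.200: state=(2.826)
t=0.400: state=(3.401)
t=0.600: state=(4.002)
t=0.800: state=(4.602)
t=1.000: state=(5.175)
t=1.200: state=(5.699)
t=1.400: state=(6.159)
t=1.480: state=(6.324)
next step: t=1.500: state=(6.363) — x has crossed 6.34
linear interpolation between t=1.480 (6.32385) and t=1.500 (6.36326) → t≈1.488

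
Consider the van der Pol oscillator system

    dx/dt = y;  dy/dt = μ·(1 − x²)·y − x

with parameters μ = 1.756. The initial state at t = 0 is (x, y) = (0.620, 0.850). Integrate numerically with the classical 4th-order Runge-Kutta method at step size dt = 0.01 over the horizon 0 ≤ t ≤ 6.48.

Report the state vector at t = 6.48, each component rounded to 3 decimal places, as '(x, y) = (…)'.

(x, y) = (1.419, 3.008)

t=0.000: state=(0.620, 0.850)
step 1 (dt=0.01): k1=(0.850, 0.299), k2=(0.851, 0.288), k3=(0.851, 0.288), k4=(0.853, 0.278); state += dt/6·(k1+2k2+2k3+k4)
t=0.010: state=(0.629, 0.853)
t=0.020: state=(0.637, 0.856)
t=0.030: state=(0.646, 0.858)
continuing one RK4 step at a time; state shown every 25 steps (Δt=0.25):
t=0.250: state=(0.835, 0.845)
t=0.500: state=(1.027, 0.655)
t=0.750: state=(1.152, 0.339)
t=1.000: state=(1.196, 0.015)
t=1.250: state=(1.164, -0.259)
t=1.500: state=(1.069, -0.499)
t=1.750: state=(0.914, -0.752)
t=2.000: state=(0.685, -1.096)
t=2.250: state=(0.347, -1.658)
t=2.500: state=(-0.174, -2.573)
t=2.750: state=(-0.930, -3.298)
t=3.000: state=(-1.646, -2.086)
t=3.250: state=(-1.944, -0.464)
t=3.500: state=(-1.968, 0.148)
t=3.750: state=(-1.905, 0.326)
t=4.000: state=(-1.813, 0.397)
t=4.250: state=(-1.707, 0.448)
t=4.500: state=(-1.589, 0.503)
t=4.750: state=(-1.455, 0.573)
t=5.000: state=(-1.300, 0.673)
t=5.250: state=(-1.114, 0.826)
t=5.500: state=(-0.879, 1.078)
t=5.750: state=(-0.559, 1.526)
t=6.000: state=(-0.085, 2.342)
t=6.250: state=(0.638, 3.394)
t=6.480: state=(1.419, 3.008)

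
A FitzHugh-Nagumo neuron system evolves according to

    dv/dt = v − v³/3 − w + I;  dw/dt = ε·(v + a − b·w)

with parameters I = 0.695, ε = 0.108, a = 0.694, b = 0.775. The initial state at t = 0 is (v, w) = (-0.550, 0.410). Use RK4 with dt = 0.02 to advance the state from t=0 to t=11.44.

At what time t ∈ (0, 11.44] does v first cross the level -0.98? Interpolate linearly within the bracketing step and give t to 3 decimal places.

t = 1.489

t=0.000: state=(-0.550, 0.410)
step 1 (dt=0.02): k1=(-0.210, -0.019), k2=(-0.211, -0.019), k3=(-0.211, -0.019), k4=(-0.212, -0.019); state += dt/6·(k1+2k2+2k3+k4)
t=0.020: state=(-0.554, 0.410)
t=0.040: state=(-0.558, 0.409)
t=0.060: state=(-0.563, 0.409)
continuing one RK4 step at a time; state shown every 25 steps (Δt=0.5):
t=0.500: state=(-0.671, 0.398)
t=1.000: state=(-0.820, 0.379)
t=1.480: state=(-0.977, 0.353)
next step: t=1.500: state=(-0.984, 0.352) — v has crossed -0.98
linear interpolation between t=1.480 (-0.97702) and t=1.500 (-0.98350) → t≈1.489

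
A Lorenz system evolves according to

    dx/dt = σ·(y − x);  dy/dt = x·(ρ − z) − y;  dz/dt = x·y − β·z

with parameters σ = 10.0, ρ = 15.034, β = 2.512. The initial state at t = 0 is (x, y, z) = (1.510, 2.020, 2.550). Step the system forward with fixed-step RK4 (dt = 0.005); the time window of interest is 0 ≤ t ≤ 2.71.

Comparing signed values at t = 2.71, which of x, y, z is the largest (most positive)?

t=0.000: state=(1.510, 2.020, 2.550)
step 1 (dt=0.005): k1=(5.100, 16.831, -3.355), k2=(5.393, 16.961, -3.245), k3=(5.389, 16.969, -3.243), k4=(5.679, 17.107, -3.130); state += dt/6·(k1+2k2+2k3+k4)
t=0.005: state=(1.537, 2.105, 2.534)
t=0.010: state=(1.567, 2.191, 2.519)
t=0.015: state=(1.599, 2.279, 2.505)
continuing one RK4 step at a time; state shown every 20 steps (Δt=0.1):
t=0.100: state=(2.563, 4.165, 2.530)
t=0.200: state=(4.836, 7.849, 3.934)
t=0.300: state=(8.502, 12.513, 9.278)
t=0.400: state=(11.332, 11.925, 19.028)
t=0.500: state=(8.902, 4.185, 22.379)
t=0.600: state=(4.176, 0.233, 18.476)
t=0.700: state=(1.452, -0.191, 14.354)
t=0.800: state=(0.481, -0.002, 11.157)
t=0.900: state=(0.236, 0.153, 8.681)
t=1.000: state=(0.234, 0.295, 6.757)
t=1.100: state=(0.346, 0.512, 5.266)
t=1.200: state=(0.586, 0.914, 4.125)
t=1.300: state=(1.052, 1.692, 3.302)
t=1.400: state=(1.961, 3.204, 2.892)
t=1.500: state=(3.704, 6.040, 3.402)
t=1.600: state=(6.753, 10.464, 6.523)
t=1.700: state=(10.395, 13.168, 14.675)
t=1.800: state=(10.524, 7.707, 22.019)
t=1.900: state=(6.193, 1.503, 20.347)
t=2.000: state=(2.521, 0.013, 16.034)
t=2.100: state=(0.946, 0.101, 12.474)
t=2.200: state=(0.499, 0.336, 9.716)
t=2.300: state=(0.486, 0.592, 7.577)
t=2.400: state=(0.689, 0.993, 5.934)
t=2.500: state=(1.127, 1.726, 4.724)
t=2.600: state=(1.968, 3.107, 4.002)
t=2.700: state=(3.545, 5.640, 4.175)
t=2.710: state=(3.761, 5.976, 4.281)
compare at T: x=3.761, y=5.976, z=4.281

largest component: y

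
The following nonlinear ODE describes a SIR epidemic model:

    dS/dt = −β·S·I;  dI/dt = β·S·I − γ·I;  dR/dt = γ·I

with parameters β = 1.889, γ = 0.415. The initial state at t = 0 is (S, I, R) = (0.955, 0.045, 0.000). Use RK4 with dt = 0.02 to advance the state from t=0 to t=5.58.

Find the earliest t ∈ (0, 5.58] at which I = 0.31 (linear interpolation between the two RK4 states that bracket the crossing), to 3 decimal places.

t = 1.732

t=0.000: state=(0.955, 0.045, 0.000)
step 1 (dt=0.02): k1=(-0.081, 0.063, 0.019), k2=(-0.082, 0.063, 0.019), k3=(-0.082, 0.063, 0.019), k4=(-0.083, 0.064, 0.019); state += dt/6·(k1+2k2+2k3+k4)
t=0.020: state=(0.953, 0.046, 0.000)
t=0.040: state=(0.952, 0.048, 0.001)
t=0.060: state=(0.950, 0.049, 0.001)
continuing one RK4 step at a time; state shown every 10 steps (Δt=0.2):
t=0.200: state=(0.936, 0.059, 0.004)
t=0.400: state=(0.913, 0.077, 0.010)
t=0.600: state=(0.883, 0.100, 0.017)
t=0.800: state=(0.846, 0.127, 0.027)
t=1.000: state=(0.801, 0.160, 0.039)
t=1.200: state=(0.749, 0.198, 0.053)
t=1.400: state=(0.690, 0.239, 0.071)
t=1.600: state=(0.625, 0.282, 0.093)
t=1.720: state=(0.585, 0.307, 0.108)
next step: t=1.740: state=(0.578, 0.312, 0.110) — I has crossed 0.31
linear interpolation between t=1.720 (0.30742) and t=1.740 (0.31165) → t≈1.732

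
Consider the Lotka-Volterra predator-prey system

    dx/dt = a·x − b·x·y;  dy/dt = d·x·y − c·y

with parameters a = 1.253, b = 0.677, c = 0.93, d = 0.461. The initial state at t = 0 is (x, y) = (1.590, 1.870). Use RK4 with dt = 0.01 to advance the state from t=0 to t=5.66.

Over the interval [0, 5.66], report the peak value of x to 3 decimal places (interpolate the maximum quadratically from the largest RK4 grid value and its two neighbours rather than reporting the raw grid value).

t=0.000: state=(1.590, 1.870)
step 1 (dt=0.01): k1=(-0.021, -0.368), k2=(-0.019, -0.368), k3=(-0.019, -0.368), k4=(-0.017, -0.368); state += dt/6·(k1+2k2+2k3+k4)
t=0.010: state=(1.590, 1.866)
t=0.020: state=(1.590, 1.863)
t=0.030: state=(1.590, 1.859)
continuing one RK4 step at a time; state shown every 20 steps (Δt=0.2):
t=0.200: state=(1.594, 1.798)
t=0.400: state=(1.613, 1.730)
t=0.600: state=(1.646, 1.669)
t=0.800: state=(1.693, 1.616)
t=1.000: state=(1.753, 1.573)
t=1.200: state=(1.825, 1.540)
t=1.400: state=(1.906, 1.519)
t=1.600: state=(1.995, 1.509)
t=1.800: state=(2.090, 1.513)
t=2.000: state=(2.185, 1.530)
t=2.200: state=(2.278, 1.560)
t=2.400: state=(2.363, 1.604)
t=2.600: state=(2.434, 1.662)
t=2.800: state=(2.485, 1.732)
t=3.000: state=(2.513, 1.811)
t=3.200: state=(2.512, 1.895)
t=3.400: state=(2.482, 1.982)
t=3.600: state=(2.425, 2.063)
t=3.800: state=(2.345, 2.135)
t=4.000: state=(2.247, 2.191)
t=4.200: state=(2.140, 2.227)
t=4.400: state=(2.032, 2.241)
t=4.600: state=(1.928, 2.233)
t=4.800: state=(1.834, 2.205)
t=5.000: state=(1.753, 2.159)
t=5.200: state=(1.688, 2.101)
t=5.400: state=(1.639, 2.033)
t=5.600: state=(1.607, 1.960)
t=5.660: state=(1.600, 1.938)
largest grid value and its neighbours: x(3.090)=2.51590, x(3.100)=2.51590, x(3.110)=2.51584
parabola through these three points peaks at t≈3.096 with x≈2.51591

max x = 2.516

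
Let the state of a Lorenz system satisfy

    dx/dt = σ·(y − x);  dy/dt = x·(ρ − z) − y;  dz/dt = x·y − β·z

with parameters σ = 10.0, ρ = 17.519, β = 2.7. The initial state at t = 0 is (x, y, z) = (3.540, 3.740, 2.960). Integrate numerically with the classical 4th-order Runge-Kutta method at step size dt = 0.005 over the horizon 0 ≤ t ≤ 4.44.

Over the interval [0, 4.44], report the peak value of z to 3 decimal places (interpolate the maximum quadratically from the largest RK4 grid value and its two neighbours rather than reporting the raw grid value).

max z = 26.657

t=0.000: state=(3.540, 3.740, 2.960)
step 1 (dt=0.005): k1=(2.000, 47.799, 5.248), k2=(3.145, 47.706, 5.654), k3=(3.114, 47.744, 5.662), k4=(4.231, 47.686, 6.078); state += dt/6·(k1+2k2+2k3+k4)
t=0.005: state=(3.556, 3.979, 2.988)
t=0.010: state=(3.582, 4.217, 3.021)
t=0.015: state=(3.619, 4.456, 3.058)
continuing one RK4 step at a time; state shown every 40 steps (Δt=0.2):
t=0.200: state=(10.042, 14.979, 12.193)
t=0.400: state=(8.264, 1.839, 25.082)
t=0.600: state=(0.512, -0.784, 14.550)
t=0.800: state=(-0.626, -0.983, 8.510)
t=1.000: state=(-1.964, -3.183, 5.357)
t=1.200: state=(-6.968, -11.051, 8.074)
t=1.400: state=(-11.304, -7.991, 25.209)
t=1.600: state=(-2.501, -0.020, 17.330)
t=1.800: state=(-0.743, -0.758, 10.152)
t=2.000: state=(-1.588, -2.487, 6.186)
t=2.200: state=(-5.426, -8.767, 6.599)
t=2.400: state=(-11.952, -11.667, 22.835)
t=2.600: state=(-3.901, -0.320, 19.388)
t=2.800: state=(-0.960, -0.794, 11.394)
t=3.000: state=(-1.657, -2.518, 6.942)
t=3.200: state=(-5.321, -8.490, 6.959)
t=3.400: state=(-11.726, -11.823, 22.112)
t=3.600: state=(-4.285, -0.679, 19.613)
t=3.800: state=(-1.273, -1.138, 11.642)
t=4.000: state=(-2.251, -3.389, 7.347)
t=4.200: state=(-6.774, -10.343, 9.127)
t=4.400: state=(-10.925, -8.620, 23.794)
t=4.440: state=(-9.628, -5.617, 24.135)
largest grid value and its neighbours: z(0.345)=26.64502, z(0.350)=26.65619, z(0.355)=26.62906
parabola through these three points peaks at t≈0.349 with z≈26.65702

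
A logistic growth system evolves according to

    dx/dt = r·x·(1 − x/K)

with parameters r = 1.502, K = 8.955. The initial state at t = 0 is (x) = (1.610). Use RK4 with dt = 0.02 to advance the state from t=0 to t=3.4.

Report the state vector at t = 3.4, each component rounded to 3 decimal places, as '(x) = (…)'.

t=0.000: state=(1.610)
step 1 (dt=0.02): k1=(1.983), k2=(2.002), k3=(2.003), k4=(2.022); state += dt/6·(k1+2k2+2k3+k4)
t=0.020: state=(1.650)
t=0.040: state=(1.691)
t=0.060: state=(1.732)
continuing one RK4 step at a time; state shown every 10 steps (Δt=0.2):
t=0.200: state=(2.045)
t=0.400: state=(2.557)
t=0.600: state=(3.139)
t=0.800: state=(3.775)
t=1.000: state=(4.442)
t=1.200: state=(5.110)
t=1.400: state=(5.751)
t=1.600: state=(6.340)
t=1.800: state=(6.859)
t=2.000: state=(7.303)
t=2.200: state=(7.670)
t=2.400: state=(7.967)
t=2.600: state=(8.202)
t=2.800: state=(8.385)
t=3.000: state=(8.526)
t=3.200: state=(8.633)
t=3.400: state=(8.714)

(x) = (8.714)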